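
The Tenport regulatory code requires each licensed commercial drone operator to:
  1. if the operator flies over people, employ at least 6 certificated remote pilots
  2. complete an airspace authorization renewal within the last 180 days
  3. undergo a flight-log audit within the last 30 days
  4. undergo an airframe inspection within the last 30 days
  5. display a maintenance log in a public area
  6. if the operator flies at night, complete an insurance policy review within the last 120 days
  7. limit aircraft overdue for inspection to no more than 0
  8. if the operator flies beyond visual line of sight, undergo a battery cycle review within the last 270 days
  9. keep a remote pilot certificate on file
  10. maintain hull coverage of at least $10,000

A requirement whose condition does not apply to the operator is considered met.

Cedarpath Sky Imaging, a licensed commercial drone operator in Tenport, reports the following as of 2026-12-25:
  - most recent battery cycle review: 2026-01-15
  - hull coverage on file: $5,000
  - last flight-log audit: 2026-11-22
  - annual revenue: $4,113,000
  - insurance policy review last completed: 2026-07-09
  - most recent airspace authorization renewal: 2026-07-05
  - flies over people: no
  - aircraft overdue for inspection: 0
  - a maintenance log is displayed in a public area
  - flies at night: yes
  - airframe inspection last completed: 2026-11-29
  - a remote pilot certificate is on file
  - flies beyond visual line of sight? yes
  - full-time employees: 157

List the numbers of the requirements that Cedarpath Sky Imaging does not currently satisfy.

1. condition 'flies over people' does not hold → requirement n/a → met
2. airspace authorization renewal 173 days ago vs limit 180 → met
3. flight-log audit 33 days ago vs limit 30 → not met
4. airframe inspection 26 days ago vs limit 30 → met
5. maintenance log present → met
6. condition 'flies at night' holds; insurance policy review 169 days ago vs limit 120 → not met
7. aircraft overdue for inspection 0 ≤ 0 → met
8. condition 'flies beyond visual line of sight' holds; battery cycle review 344 days ago vs limit 270 → not met
9. remote pilot certificate present → met
10. hull coverage $5,000 < $10,000 → not met
Not met: 3, 6, 8, 10

3, 6, 8, 10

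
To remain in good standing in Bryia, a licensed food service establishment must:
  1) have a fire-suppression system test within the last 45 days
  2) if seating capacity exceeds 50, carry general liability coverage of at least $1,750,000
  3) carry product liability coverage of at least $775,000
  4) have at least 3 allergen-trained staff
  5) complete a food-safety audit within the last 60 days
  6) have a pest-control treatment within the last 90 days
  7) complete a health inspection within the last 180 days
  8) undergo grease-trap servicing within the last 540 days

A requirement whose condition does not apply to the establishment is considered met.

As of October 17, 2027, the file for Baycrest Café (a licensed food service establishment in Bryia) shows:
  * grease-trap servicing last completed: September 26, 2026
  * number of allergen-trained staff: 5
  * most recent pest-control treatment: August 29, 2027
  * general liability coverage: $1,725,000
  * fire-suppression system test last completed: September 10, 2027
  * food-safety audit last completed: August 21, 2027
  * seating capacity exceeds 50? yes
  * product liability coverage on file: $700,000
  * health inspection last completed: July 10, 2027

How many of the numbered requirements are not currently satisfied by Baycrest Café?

2

1. fire-suppression system test 37 days ago vs limit 45 → met
2. condition 'seating capacity exceeds 50' holds; general liability coverage $1,725,000 < $1,750,000 → not met
3. product liability coverage $700,000 < $775,000 → not met
4. allergen-trained staff 5 ≥ 3 → met
5. food-safety audit 57 days ago vs limit 60 → met
6. pest-control treatment 49 days ago vs limit 90 → met
7. health inspection 99 days ago vs limit 180 → met
8. grease-trap servicing 386 days ago vs limit 540 → met
Not met: 2 of 8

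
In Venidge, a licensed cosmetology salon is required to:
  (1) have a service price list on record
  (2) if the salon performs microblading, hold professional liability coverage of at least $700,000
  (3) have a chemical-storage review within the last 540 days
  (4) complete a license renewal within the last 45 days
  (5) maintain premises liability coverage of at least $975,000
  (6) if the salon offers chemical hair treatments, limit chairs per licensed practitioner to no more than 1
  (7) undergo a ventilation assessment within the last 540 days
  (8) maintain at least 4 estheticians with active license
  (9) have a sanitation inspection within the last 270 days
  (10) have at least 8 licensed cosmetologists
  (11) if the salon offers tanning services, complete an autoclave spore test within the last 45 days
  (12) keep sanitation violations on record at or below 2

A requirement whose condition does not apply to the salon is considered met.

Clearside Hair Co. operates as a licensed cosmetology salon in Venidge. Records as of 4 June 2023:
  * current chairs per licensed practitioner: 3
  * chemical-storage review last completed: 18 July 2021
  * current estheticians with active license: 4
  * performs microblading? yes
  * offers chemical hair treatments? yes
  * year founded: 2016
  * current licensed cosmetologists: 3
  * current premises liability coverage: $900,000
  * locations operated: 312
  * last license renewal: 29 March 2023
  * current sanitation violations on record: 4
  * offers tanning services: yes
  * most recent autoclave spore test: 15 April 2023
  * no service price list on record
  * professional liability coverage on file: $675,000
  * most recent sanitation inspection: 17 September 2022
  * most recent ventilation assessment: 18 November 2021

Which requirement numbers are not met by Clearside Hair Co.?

1. service price list absent → not met
2. condition 'performs microblading' holds; professional liability coverage $675,000 < $700,000 → not met
3. chemical-storage review 686 days ago vs limit 540 → not met
4. license renewal 67 days ago vs limit 45 → not met
5. premises liability coverage $900,000 < $975,000 → not met
6. condition 'offers chemical hair treatments' holds; chairs per licensed practitioner 3 > 1 → not met
7. ventilation assessment 563 days ago vs limit 540 → not met
8. estheticians with active license 4 ≥ 4 → met
9. sanitation inspection 260 days ago vs limit 270 → met
10. licensed cosmetologists 3 < 8 → not met
11. condition 'offers tanning services' holds; autoclave spore test 50 days ago vs limit 45 → not met
12. sanitation violations on record 4 > 2 → not met
Not met: 1, 2, 3, 4, 5, 6, 7, 10, 11, 12

1, 2, 3, 4, 5, 6, 7, 10, 11, 12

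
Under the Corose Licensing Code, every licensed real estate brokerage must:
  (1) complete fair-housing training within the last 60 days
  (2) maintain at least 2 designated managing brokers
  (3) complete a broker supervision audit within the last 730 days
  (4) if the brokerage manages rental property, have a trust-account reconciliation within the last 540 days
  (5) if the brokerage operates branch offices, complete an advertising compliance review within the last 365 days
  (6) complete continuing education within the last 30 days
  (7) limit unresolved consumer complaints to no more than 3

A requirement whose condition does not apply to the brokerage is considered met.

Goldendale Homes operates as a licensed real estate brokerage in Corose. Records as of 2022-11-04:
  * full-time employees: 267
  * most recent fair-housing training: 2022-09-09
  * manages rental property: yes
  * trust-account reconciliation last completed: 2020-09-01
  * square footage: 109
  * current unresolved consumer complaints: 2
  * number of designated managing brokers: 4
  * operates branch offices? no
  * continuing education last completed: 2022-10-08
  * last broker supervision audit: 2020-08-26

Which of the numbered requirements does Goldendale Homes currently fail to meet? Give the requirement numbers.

3, 4

1. fair-housing training 56 days ago vs limit 60 → met
2. designated managing brokers 4 ≥ 2 → met
3. broker supervision audit 800 days ago vs limit 730 → not met
4. condition 'manages rental property' holds; trust-account reconciliation 794 days ago vs limit 540 → not met
5. condition 'operates branch offices' does not hold → requirement n/a → met
6. continuing education 27 days ago vs limit 30 → met
7. unresolved consumer complaints 2 ≤ 3 → met
Not met: 3, 4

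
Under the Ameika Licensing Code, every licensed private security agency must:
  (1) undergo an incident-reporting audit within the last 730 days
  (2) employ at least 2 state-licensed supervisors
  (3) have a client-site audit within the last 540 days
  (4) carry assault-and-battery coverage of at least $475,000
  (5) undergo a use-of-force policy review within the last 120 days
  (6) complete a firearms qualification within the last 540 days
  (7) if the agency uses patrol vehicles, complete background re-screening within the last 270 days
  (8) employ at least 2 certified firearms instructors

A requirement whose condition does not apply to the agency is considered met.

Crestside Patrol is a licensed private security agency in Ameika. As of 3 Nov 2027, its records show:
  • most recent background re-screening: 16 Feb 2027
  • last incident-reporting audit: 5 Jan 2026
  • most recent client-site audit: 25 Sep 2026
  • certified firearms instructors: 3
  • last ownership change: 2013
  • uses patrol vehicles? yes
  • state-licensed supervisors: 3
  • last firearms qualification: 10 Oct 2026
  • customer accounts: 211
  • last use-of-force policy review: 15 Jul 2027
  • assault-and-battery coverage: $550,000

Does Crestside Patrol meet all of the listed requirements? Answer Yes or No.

1. incident-reporting audit 667 days ago vs limit 730 → met
2. state-licensed supervisors 3 ≥ 2 → met
3. client-site audit 404 days ago vs limit 540 → met
4. assault-and-battery coverage $550,000 ≥ $475,000 → met
5. use-of-force policy review 111 days ago vs limit 120 → met
6. firearms qualification 389 days ago vs limit 540 → met
7. condition 'uses patrol vehicles' holds; background re-screening 260 days ago vs limit 270 → met
8. certified firearms instructors 3 ≥ 2 → met
All met.

Yes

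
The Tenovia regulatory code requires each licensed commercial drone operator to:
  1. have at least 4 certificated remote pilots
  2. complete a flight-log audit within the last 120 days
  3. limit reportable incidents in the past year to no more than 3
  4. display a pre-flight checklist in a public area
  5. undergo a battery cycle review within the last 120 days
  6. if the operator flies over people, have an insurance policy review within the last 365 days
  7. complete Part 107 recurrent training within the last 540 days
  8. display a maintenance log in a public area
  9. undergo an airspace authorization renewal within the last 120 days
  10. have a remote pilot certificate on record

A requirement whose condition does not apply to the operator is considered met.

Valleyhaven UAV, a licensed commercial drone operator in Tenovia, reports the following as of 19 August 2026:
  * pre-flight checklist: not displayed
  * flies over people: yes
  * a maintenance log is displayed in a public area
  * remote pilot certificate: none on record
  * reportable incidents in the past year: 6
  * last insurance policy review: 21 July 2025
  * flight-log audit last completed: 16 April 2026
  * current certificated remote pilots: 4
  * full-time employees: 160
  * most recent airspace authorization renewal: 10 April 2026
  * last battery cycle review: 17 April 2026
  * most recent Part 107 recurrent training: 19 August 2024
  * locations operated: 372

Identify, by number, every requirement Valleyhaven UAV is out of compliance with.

1. certificated remote pilots 4 ≥ 4 → met
2. flight-log audit 125 days ago vs limit 120 → not met
3. reportable incidents in the past year 6 > 3 → not met
4. pre-flight checklist absent → not met
5. battery cycle review 124 days ago vs limit 120 → not met
6. condition 'flies over people' holds; insurance policy review 394 days ago vs limit 365 → not met
7. Part 107 recurrent training 730 days ago vs limit 540 → not met
8. maintenance log present → met
9. airspace authorization renewal 131 days ago vs limit 120 → not met
10. remote pilot certificate absent → not met
Not met: 2, 3, 4, 5, 6, 7, 9, 10

2, 3, 4, 5, 6, 7, 9, 10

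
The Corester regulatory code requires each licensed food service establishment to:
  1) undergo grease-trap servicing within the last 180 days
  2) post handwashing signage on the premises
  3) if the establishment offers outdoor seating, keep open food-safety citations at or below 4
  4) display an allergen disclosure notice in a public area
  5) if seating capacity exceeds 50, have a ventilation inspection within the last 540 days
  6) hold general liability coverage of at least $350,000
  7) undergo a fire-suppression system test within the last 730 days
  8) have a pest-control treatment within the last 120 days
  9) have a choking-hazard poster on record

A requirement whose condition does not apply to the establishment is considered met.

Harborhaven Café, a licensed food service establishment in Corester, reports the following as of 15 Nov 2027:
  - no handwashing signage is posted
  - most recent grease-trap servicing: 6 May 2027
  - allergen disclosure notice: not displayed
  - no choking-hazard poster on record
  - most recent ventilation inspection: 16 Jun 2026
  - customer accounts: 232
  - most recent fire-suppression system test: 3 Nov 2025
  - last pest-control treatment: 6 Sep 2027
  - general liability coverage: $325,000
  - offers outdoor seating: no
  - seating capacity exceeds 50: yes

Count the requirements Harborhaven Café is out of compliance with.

6

1. grease-trap servicing 193 days ago vs limit 180 → not met
2. handwashing signage absent → not met
3. condition 'offers outdoor seating' does not hold → requirement n/a → met
4. allergen disclosure notice absent → not met
5. condition 'seating capacity exceeds 50' holds; ventilation inspection 517 days ago vs limit 540 → met
6. general liability coverage $325,000 < $350,000 → not met
7. fire-suppression system test 742 days ago vs limit 730 → not met
8. pest-control treatment 70 days ago vs limit 120 → met
9. choking-hazard poster absent → not met
Not met: 6 of 9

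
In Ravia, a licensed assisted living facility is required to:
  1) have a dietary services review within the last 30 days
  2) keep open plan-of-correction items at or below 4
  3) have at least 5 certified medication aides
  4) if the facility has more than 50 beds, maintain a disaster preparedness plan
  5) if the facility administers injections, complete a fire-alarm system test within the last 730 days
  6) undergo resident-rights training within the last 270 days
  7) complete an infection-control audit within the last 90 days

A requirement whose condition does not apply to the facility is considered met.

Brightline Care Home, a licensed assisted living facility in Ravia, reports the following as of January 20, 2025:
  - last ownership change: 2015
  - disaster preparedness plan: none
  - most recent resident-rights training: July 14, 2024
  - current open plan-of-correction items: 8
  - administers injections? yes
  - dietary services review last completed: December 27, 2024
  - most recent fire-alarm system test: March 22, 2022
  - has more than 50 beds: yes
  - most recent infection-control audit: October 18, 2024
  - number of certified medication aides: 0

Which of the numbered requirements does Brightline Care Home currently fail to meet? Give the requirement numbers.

1. dietary services review 24 days ago vs limit 30 → met
2. open plan-of-correction items 8 > 4 → not met
3. certified medication aides 0 < 5 → not met
4. condition 'has more than 50 beds' holds; disaster preparedness plan absent → not met
5. condition 'administers injections' holds; fire-alarm system test 1035 days ago vs limit 730 → not met
6. resident-rights training 190 days ago vs limit 270 → met
7. infection-control audit 94 days ago vs limit 90 → not met
Not met: 2, 3, 4, 5, 7

2, 3, 4, 5, 7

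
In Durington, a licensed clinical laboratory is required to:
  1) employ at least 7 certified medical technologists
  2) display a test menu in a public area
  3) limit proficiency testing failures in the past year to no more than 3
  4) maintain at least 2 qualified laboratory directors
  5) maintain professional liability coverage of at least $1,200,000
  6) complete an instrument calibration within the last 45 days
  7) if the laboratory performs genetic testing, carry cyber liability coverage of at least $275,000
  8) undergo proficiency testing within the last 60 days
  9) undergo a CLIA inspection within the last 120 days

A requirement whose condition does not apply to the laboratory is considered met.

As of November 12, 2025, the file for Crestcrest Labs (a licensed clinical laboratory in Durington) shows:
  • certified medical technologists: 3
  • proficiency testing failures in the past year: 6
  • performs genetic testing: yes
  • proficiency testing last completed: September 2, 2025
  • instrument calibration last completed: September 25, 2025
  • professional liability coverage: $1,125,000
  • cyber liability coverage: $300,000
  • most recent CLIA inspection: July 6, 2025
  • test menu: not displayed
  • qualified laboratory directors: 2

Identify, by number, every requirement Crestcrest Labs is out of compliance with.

1. certified medical technologists 3 < 7 → not met
2. test menu absent → not met
3. proficiency testing failures in the past year 6 > 3 → not met
4. qualified laboratory directors 2 ≥ 2 → met
5. professional liability coverage $1,125,000 < $1,200,000 → not met
6. instrument calibration 48 days ago vs limit 45 → not met
7. condition 'performs genetic testing' holds; cyber liability coverage $300,000 ≥ $275,000 → met
8. proficiency testing 71 days ago vs limit 60 → not met
9. CLIA inspection 129 days ago vs limit 120 → not met
Not met: 1, 2, 3, 5, 6, 8, 9

1, 2, 3, 5, 6, 8, 9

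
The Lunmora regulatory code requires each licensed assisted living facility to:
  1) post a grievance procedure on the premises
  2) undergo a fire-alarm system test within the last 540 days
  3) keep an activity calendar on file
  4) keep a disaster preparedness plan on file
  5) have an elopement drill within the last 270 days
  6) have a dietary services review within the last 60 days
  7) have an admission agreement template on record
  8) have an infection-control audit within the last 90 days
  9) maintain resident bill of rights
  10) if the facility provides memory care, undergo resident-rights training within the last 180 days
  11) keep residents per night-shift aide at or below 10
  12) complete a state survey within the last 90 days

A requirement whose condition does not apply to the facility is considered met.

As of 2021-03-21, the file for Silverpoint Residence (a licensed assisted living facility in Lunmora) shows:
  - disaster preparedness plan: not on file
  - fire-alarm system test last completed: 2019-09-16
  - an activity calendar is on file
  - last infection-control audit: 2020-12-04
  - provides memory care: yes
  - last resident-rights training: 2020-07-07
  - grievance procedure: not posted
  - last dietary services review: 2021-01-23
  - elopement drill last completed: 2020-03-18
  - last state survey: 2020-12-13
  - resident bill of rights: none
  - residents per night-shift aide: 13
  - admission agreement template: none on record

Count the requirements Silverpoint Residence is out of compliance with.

10

1. grievance procedure absent → not met
2. fire-alarm system test 552 days ago vs limit 540 → not met
3. activity calendar present → met
4. disaster preparedness plan absent → not met
5. elopement drill 368 days ago vs limit 270 → not met
6. dietary services review 57 days ago vs limit 60 → met
7. admission agreement template absent → not met
8. infection-control audit 107 days ago vs limit 90 → not met
9. resident bill of rights absent → not met
10. condition 'provides memory care' holds; resident-rights training 257 days ago vs limit 180 → not met
11. residents per night-shift aide 13 > 10 → not met
12. state survey 98 days ago vs limit 90 → not met
Not met: 10 of 12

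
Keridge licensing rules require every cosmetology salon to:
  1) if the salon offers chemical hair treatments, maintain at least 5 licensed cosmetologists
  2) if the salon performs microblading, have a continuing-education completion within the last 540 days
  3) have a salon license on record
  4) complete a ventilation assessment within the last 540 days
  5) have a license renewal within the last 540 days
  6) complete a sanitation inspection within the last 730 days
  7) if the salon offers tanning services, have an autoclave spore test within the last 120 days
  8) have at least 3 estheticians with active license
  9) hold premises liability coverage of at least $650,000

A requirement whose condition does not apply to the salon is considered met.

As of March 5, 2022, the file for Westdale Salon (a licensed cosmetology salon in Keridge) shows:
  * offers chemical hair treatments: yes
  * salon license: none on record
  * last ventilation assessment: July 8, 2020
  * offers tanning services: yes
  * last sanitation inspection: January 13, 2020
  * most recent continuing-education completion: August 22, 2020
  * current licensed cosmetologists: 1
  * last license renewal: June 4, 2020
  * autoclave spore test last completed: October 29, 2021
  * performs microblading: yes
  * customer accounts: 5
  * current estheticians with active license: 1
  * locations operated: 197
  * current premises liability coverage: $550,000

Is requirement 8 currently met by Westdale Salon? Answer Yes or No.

8. estheticians with active license 1 < 3 → not met

No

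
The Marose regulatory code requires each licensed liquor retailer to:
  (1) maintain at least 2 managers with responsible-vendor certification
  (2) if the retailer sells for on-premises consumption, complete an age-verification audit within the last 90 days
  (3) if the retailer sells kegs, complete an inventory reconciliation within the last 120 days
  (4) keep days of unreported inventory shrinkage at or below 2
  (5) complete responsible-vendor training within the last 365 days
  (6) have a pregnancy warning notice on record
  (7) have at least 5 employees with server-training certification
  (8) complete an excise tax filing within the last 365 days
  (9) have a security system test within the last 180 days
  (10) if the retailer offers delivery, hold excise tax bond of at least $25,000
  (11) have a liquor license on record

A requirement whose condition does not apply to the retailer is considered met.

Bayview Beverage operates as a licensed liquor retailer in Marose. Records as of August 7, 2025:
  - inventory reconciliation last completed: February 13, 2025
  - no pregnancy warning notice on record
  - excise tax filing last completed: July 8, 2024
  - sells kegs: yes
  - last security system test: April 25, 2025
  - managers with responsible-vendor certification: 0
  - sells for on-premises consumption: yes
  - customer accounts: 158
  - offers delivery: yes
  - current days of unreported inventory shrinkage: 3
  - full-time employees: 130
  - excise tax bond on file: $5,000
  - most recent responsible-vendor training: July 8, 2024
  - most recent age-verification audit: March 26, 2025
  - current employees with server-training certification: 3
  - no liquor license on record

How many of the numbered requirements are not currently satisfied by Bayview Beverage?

10

1. managers with responsible-vendor certification 0 < 2 → not met
2. condition 'sells for on-premises consumption' holds; age-verification audit 134 days ago vs limit 90 → not met
3. condition 'sells kegs' holds; inventory reconciliation 175 days ago vs limit 120 → not met
4. days of unreported inventory shrinkage 3 > 2 → not met
5. responsible-vendor training 395 days ago vs limit 365 → not met
6. pregnancy warning notice absent → not met
7. employees with server-training certification 3 < 5 → not met
8. excise tax filing 395 days ago vs limit 365 → not met
9. security system test 104 days ago vs limit 180 → met
10. condition 'offers delivery' holds; excise tax bond $5,000 < $25,000 → not met
11. liquor license absent → not met
Not met: 10 of 11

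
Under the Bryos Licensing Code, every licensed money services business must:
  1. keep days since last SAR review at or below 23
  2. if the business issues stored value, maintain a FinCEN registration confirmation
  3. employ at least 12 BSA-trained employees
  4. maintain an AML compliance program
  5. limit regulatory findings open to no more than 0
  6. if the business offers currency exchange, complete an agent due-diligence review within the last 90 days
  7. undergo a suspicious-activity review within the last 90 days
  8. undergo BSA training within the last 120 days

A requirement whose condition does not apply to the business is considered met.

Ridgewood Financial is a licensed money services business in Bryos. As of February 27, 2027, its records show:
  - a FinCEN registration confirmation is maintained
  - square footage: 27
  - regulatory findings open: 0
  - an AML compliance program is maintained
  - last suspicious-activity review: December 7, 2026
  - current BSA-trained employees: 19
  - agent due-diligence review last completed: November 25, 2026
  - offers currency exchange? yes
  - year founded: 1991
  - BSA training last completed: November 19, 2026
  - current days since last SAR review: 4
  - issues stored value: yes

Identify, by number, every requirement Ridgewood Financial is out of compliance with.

6

1. days since last SAR review 4 ≤ 23 → met
2. condition 'issues stored value' holds; FinCEN registration confirmation present → met
3. BSA-trained employees 19 ≥ 12 → met
4. AML compliance program present → met
5. regulatory findings open 0 ≤ 0 → met
6. condition 'offers currency exchange' holds; agent due-diligence review 94 days ago vs limit 90 → not met
7. suspicious-activity review 82 days ago vs limit 90 → met
8. BSA training 100 days ago vs limit 120 → met
Not met: 6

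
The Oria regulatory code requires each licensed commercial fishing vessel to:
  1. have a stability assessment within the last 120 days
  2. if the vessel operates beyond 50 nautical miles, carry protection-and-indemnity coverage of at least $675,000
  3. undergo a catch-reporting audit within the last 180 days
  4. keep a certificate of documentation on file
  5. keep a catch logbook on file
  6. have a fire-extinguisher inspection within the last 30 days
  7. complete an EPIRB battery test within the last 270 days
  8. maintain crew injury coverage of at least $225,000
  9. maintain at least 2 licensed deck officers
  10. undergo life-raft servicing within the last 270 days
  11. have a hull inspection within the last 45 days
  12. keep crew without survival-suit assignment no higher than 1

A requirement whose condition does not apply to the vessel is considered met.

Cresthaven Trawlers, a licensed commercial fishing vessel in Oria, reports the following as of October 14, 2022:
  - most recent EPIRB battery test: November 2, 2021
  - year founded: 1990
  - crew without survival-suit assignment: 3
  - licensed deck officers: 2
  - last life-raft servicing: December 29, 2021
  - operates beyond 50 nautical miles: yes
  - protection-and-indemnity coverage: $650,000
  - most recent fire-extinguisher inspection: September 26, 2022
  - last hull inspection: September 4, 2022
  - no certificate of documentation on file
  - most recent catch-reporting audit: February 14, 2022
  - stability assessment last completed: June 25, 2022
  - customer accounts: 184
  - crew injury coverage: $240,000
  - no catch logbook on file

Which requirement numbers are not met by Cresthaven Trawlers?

2, 3, 4, 5, 7, 10, 12

1. stability assessment 111 days ago vs limit 120 → met
2. condition 'operates beyond 50 nautical miles' holds; protection-and-indemnity coverage $650,000 < $675,000 → not met
3. catch-reporting audit 242 days ago vs limit 180 → not met
4. certificate of documentation absent → not met
5. catch logbook absent → not met
6. fire-extinguisher inspection 18 days ago vs limit 30 → met
7. EPIRB battery test 346 days ago vs limit 270 → not met
8. crew injury coverage $240,000 ≥ $225,000 → met
9. licensed deck officers 2 ≥ 2 → met
10. life-raft servicing 289 days ago vs limit 270 → not met
11. hull inspection 40 days ago vs limit 45 → met
12. crew without survival-suit assignment 3 > 1 → not met
Not met: 2, 3, 4, 5, 7, 10, 12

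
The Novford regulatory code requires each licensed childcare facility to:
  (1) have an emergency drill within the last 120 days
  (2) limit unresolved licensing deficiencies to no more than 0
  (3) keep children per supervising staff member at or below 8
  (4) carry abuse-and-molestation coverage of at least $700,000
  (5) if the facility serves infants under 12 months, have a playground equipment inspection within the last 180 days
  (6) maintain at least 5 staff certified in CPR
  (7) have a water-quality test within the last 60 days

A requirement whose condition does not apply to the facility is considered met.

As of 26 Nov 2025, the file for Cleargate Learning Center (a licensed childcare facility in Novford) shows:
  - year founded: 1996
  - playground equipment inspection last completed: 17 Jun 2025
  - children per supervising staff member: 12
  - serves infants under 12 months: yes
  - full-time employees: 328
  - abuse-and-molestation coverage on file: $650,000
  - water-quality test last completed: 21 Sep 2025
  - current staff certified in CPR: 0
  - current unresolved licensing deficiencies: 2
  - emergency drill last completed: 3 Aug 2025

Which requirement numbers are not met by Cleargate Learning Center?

2, 3, 4, 6, 7

1. emergency drill 115 days ago vs limit 120 → met
2. unresolved licensing deficiencies 2 > 0 → not met
3. children per supervising staff member 12 > 8 → not met
4. abuse-and-molestation coverage $650,000 < $700,000 → not met
5. condition 'serves infants under 12 months' holds; playground equipment inspection 162 days ago vs limit 180 → met
6. staff certified in CPR 0 < 5 → not met
7. water-quality test 66 days ago vs limit 60 → not met
Not met: 2, 3, 4, 6, 7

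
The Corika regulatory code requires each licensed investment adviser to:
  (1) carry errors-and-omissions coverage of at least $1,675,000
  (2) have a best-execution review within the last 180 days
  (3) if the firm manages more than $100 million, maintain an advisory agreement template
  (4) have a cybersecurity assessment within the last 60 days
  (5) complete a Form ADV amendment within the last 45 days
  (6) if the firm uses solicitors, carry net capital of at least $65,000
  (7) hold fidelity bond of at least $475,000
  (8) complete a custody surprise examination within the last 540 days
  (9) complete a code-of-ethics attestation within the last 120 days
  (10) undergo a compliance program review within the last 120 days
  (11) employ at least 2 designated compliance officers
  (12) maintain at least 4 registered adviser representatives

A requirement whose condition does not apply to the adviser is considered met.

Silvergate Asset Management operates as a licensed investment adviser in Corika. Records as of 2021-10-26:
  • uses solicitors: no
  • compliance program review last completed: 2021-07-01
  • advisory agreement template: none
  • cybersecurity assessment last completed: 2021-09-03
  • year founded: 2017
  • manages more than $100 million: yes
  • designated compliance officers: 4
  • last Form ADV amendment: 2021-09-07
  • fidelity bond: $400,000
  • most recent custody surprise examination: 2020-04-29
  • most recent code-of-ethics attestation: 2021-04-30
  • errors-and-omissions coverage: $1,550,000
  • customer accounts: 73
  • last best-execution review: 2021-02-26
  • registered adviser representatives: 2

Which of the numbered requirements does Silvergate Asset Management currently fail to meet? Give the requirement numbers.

1, 2, 3, 5, 7, 8, 9, 12

1. errors-and-omissions coverage $1,550,000 < $1,675,000 → not met
2. best-execution review 242 days ago vs limit 180 → not met
3. condition 'manages more than $100 million' holds; advisory agreement template absent → not met
4. cybersecurity assessment 53 days ago vs limit 60 → met
5. Form ADV amendment 49 days ago vs limit 45 → not met
6. condition 'uses solicitors' does not hold → requirement n/a → met
7. fidelity bond $400,000 < $475,000 → not met
8. custody surprise examination 545 days ago vs limit 540 → not met
9. code-of-ethics attestation 179 days ago vs limit 120 → not met
10. compliance program review 117 days ago vs limit 120 → met
11. designated compliance officers 4 ≥ 2 → met
12. registered adviser representatives 2 < 4 → not met
Not met: 1, 2, 3, 5, 7, 8, 9, 12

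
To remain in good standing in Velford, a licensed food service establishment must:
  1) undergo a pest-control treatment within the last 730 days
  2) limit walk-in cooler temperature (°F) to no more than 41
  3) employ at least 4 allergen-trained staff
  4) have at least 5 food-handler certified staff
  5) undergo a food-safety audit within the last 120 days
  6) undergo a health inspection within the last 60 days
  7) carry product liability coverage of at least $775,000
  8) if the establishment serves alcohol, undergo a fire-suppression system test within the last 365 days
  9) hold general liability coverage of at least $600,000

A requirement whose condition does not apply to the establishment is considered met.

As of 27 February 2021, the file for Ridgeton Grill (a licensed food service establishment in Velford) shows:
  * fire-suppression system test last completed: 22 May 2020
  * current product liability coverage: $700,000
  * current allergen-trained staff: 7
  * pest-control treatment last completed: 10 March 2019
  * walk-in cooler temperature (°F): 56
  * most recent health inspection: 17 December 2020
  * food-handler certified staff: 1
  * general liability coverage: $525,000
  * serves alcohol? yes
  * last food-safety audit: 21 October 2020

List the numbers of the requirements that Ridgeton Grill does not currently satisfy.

2, 4, 5, 6, 7, 9

1. pest-control treatment 720 days ago vs limit 730 → met
2. walk-in cooler temperature (°F) 56 > 41 → not met
3. allergen-trained staff 7 ≥ 4 → met
4. food-handler certified staff 1 < 5 → not met
5. food-safety audit 129 days ago vs limit 120 → not met
6. health inspection 72 days ago vs limit 60 → not met
7. product liability coverage $700,000 < $775,000 → not met
8. condition 'serves alcohol' holds; fire-suppression system test 281 days ago vs limit 365 → met
9. general liability coverage $525,000 < $600,000 → not met
Not met: 2, 4, 5, 6, 7, 9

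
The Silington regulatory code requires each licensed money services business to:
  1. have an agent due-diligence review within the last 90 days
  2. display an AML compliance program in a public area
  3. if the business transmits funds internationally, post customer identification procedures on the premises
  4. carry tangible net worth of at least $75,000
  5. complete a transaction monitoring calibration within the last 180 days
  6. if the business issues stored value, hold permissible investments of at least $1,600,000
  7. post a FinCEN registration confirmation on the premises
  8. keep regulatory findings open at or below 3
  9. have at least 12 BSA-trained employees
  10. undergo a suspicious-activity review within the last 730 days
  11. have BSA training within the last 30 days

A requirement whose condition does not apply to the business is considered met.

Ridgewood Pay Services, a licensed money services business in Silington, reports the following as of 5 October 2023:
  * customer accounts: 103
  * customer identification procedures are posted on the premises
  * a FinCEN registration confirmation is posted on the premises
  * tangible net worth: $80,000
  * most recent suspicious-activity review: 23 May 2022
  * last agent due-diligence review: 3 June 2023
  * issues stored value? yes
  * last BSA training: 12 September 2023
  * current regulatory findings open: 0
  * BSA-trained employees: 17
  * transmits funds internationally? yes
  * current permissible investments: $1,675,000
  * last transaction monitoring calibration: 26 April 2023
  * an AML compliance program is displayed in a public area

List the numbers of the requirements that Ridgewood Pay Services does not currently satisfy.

1. agent due-diligence review 124 days ago vs limit 90 → not met
2. AML compliance program present → met
3. condition 'transmits funds internationally' holds; customer identification procedures present → met
4. tangible net worth $80,000 ≥ $75,000 → met
5. transaction monitoring calibration 162 days ago vs limit 180 → met
6. condition 'issues stored value' holds; permissible investments $1,675,000 ≥ $1,600,000 → met
7. FinCEN registration confirmation present → met
8. regulatory findings open 0 ≤ 3 → met
9. BSA-trained employees 17 ≥ 12 → met
10. suspicious-activity review 500 days ago vs limit 730 → met
11. BSA training 23 days ago vs limit 30 → met
Not met: 1

1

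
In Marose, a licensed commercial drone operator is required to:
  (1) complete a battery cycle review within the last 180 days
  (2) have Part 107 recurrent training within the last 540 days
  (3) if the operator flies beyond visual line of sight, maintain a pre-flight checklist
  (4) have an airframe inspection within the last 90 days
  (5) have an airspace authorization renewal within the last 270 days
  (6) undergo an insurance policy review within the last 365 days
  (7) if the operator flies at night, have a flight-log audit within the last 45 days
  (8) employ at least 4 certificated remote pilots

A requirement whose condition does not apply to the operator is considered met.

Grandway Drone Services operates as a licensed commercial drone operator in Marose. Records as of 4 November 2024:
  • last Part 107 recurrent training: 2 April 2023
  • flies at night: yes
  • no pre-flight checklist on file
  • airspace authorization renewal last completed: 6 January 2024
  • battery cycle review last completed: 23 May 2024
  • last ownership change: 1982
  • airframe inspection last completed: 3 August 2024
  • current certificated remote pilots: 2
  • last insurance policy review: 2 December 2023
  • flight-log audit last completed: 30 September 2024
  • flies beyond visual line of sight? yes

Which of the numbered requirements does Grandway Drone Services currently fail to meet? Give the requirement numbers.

1. battery cycle review 165 days ago vs limit 180 → met
2. Part 107 recurrent training 582 days ago vs limit 540 → not met
3. condition 'flies beyond visual line of sight' holds; pre-flight checklist absent → not met
4. airframe inspection 93 days ago vs limit 90 → not met
5. airspace authorization renewal 303 days ago vs limit 270 → not met
6. insurance policy review 338 days ago vs limit 365 → met
7. condition 'flies at night' holds; flight-log audit 35 days ago vs limit 45 → met
8. certificated remote pilots 2 < 4 → not met
Not met: 2, 3, 4, 5, 8

2, 3, 4, 5, 8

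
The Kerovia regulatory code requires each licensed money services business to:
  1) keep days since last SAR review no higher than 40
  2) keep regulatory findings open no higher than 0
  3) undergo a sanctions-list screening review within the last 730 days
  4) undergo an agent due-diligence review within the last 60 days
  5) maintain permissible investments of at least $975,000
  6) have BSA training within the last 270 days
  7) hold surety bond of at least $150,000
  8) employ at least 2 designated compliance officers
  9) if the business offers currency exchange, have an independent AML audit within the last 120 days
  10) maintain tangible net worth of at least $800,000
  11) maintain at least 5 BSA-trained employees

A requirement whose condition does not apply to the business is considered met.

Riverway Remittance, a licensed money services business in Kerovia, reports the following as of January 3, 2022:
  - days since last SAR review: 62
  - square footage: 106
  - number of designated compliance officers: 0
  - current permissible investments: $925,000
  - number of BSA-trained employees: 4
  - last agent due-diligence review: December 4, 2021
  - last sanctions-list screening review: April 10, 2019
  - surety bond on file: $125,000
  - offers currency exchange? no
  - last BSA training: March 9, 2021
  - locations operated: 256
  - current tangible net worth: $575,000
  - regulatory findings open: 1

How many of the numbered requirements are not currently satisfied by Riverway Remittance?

9

1. days since last SAR review 62 > 40 → not met
2. regulatory findings open 1 > 0 → not met
3. sanctions-list screening review 999 days ago vs limit 730 → not met
4. agent due-diligence review 30 days ago vs limit 60 → met
5. permissible investments $925,000 < $975,000 → not met
6. BSA training 300 days ago vs limit 270 → not met
7. surety bond $125,000 < $150,000 → not met
8. designated compliance officers 0 < 2 → not met
9. condition 'offers currency exchange' does not hold → requirement n/a → met
10. tangible net worth $575,000 < $800,000 → not met
11. BSA-trained employees 4 < 5 → not met
Not met: 9 of 11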